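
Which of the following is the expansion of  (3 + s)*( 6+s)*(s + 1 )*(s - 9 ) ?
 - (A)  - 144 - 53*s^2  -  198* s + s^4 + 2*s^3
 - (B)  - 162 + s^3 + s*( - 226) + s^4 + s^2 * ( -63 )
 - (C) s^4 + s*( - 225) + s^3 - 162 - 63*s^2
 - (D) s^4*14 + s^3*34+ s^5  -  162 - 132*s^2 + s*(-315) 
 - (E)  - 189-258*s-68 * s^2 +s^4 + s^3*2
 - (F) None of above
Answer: C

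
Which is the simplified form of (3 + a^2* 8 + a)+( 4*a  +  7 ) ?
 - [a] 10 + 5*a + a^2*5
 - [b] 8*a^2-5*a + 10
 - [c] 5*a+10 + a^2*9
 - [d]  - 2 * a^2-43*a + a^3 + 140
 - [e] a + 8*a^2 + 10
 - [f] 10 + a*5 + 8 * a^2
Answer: f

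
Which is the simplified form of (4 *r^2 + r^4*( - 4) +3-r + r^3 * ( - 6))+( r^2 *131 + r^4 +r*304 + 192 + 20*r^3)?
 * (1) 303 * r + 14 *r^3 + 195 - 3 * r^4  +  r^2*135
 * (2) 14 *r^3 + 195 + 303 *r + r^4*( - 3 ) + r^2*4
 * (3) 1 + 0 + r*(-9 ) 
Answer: 1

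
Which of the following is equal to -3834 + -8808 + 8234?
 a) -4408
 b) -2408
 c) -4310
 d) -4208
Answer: a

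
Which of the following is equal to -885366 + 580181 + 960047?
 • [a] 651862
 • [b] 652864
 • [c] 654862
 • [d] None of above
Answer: c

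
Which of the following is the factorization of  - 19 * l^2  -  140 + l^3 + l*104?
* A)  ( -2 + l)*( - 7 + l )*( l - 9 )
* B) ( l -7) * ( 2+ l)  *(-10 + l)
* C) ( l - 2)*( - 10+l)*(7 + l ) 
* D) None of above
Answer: D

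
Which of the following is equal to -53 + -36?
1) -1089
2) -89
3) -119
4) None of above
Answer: 2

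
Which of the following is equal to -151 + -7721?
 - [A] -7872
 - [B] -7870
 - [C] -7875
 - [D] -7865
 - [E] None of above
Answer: A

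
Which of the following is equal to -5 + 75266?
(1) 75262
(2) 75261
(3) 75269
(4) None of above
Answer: 2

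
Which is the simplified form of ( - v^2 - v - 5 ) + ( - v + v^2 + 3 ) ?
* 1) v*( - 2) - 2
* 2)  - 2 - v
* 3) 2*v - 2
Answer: 1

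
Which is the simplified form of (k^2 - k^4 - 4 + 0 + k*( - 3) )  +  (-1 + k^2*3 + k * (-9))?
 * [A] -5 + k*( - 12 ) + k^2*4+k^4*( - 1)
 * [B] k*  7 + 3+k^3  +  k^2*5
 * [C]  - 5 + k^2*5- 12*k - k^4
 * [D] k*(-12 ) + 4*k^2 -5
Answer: A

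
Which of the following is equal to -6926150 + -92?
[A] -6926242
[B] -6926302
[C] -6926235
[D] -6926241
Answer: A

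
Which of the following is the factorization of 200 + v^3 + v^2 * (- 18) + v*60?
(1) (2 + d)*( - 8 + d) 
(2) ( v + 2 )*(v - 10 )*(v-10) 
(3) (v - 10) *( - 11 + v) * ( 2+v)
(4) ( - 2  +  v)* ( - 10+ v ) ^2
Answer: 2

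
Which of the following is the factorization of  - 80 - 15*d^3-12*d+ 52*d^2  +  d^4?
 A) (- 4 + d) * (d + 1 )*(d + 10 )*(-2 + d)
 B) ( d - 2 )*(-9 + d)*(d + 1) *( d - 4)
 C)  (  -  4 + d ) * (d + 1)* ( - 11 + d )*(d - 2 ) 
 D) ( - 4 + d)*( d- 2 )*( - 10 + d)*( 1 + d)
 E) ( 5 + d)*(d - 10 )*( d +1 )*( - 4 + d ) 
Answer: D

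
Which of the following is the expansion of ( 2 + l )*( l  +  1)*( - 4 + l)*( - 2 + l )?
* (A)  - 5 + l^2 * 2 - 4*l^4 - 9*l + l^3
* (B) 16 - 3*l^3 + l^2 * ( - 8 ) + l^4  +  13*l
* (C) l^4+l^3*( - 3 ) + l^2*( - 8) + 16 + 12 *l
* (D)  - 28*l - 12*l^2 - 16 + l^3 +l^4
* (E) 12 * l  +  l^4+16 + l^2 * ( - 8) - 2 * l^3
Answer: C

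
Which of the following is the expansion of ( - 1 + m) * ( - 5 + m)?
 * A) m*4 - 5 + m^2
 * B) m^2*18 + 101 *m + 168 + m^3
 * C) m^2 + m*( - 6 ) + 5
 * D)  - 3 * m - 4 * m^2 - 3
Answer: C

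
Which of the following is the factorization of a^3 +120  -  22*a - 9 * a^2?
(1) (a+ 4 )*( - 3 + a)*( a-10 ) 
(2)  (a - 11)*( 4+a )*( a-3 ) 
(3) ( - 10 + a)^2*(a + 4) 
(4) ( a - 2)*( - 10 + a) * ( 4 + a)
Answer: 1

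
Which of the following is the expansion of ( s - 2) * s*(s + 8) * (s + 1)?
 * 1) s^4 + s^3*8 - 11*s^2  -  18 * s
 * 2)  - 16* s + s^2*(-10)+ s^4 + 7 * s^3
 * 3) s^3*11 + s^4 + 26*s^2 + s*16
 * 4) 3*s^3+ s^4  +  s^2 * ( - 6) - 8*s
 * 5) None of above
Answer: 2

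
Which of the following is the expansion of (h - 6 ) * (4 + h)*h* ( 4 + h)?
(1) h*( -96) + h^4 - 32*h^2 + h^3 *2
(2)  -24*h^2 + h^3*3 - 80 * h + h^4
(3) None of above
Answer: 1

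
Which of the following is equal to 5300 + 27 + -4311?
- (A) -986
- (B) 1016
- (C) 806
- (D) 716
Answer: B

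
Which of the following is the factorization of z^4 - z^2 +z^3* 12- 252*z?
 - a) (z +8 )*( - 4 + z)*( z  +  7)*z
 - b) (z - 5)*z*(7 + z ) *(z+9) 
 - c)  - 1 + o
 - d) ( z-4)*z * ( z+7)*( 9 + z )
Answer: d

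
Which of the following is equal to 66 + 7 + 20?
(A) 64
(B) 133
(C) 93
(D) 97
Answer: C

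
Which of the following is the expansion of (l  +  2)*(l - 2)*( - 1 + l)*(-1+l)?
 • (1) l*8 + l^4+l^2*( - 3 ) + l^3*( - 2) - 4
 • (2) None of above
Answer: 1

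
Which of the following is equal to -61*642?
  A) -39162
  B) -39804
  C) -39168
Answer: A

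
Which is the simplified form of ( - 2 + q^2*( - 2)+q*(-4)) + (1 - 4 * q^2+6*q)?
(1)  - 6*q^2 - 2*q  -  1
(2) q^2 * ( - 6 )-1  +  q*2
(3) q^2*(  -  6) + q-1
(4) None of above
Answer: 2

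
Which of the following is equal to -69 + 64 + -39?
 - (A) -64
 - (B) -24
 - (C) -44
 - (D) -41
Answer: C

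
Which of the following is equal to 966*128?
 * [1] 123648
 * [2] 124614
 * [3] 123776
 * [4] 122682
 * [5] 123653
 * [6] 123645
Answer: 1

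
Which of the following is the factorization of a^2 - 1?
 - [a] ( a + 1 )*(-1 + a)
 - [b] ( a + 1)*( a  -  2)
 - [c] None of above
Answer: a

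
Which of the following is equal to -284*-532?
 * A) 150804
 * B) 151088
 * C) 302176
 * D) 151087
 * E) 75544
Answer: B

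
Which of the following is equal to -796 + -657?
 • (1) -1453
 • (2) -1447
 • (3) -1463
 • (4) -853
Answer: 1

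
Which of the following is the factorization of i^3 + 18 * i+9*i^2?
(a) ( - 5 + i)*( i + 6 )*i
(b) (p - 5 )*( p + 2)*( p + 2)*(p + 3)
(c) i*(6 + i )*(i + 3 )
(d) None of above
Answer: c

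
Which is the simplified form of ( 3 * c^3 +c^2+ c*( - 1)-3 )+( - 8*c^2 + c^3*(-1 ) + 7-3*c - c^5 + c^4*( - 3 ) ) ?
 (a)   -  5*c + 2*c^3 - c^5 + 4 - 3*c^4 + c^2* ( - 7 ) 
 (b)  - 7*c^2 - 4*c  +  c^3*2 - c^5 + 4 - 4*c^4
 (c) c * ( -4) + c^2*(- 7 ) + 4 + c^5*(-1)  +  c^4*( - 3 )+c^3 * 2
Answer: c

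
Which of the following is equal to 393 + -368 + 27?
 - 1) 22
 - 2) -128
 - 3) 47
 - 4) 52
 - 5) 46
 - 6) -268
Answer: 4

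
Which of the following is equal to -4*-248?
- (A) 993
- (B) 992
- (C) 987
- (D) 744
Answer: B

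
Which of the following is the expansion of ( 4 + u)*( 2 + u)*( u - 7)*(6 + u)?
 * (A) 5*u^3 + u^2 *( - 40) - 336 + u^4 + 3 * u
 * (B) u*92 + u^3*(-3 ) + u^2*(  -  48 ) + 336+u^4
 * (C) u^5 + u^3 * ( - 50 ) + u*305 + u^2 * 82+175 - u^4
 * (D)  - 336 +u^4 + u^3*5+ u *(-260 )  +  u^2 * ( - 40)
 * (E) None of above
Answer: D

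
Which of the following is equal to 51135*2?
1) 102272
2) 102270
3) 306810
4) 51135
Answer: 2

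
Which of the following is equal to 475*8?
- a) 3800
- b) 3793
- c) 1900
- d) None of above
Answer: a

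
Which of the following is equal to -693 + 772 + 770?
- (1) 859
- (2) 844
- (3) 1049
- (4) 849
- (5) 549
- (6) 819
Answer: 4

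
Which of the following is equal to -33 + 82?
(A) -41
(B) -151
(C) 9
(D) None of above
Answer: D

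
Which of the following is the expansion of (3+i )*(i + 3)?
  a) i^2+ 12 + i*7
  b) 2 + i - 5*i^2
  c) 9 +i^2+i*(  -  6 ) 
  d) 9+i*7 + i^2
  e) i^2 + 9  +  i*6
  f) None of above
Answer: e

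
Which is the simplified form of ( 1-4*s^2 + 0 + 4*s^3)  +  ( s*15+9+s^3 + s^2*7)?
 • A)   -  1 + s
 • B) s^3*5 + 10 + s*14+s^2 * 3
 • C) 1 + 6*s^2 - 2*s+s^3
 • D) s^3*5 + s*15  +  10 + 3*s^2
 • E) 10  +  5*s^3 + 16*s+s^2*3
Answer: D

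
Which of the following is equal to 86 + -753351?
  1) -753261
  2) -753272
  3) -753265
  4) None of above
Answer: 3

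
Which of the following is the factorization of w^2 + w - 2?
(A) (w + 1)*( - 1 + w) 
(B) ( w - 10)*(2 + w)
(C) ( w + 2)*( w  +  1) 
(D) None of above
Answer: D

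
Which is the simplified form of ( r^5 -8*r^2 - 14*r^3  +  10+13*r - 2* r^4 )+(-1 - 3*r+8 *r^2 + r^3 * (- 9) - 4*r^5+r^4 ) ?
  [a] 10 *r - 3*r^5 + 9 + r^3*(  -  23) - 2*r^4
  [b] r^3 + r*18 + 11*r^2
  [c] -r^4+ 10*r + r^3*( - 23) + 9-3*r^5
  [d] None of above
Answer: c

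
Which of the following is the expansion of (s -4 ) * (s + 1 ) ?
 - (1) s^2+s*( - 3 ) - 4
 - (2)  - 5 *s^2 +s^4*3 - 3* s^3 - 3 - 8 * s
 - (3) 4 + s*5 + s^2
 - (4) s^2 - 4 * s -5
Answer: 1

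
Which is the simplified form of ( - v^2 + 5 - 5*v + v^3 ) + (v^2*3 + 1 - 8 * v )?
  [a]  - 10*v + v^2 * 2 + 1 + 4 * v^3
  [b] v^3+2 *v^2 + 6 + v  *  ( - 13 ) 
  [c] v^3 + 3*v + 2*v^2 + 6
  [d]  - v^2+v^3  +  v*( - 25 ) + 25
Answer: b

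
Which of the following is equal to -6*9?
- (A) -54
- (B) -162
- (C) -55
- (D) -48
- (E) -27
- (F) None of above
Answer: A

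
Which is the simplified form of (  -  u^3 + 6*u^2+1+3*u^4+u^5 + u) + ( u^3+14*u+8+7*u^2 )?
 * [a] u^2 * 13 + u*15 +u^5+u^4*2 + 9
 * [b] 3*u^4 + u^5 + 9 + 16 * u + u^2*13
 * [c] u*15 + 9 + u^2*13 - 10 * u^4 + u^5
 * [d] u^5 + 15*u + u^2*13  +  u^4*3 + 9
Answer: d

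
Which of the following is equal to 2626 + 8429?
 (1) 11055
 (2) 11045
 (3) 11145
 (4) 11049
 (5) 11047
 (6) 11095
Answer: 1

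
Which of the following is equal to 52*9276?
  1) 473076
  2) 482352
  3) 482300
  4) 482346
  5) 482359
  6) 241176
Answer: 2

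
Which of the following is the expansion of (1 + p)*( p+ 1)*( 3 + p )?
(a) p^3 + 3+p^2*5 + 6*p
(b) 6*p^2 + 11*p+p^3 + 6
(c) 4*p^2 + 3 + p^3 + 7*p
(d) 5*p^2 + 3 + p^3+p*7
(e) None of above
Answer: d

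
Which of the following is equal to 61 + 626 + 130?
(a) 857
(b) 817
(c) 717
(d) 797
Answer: b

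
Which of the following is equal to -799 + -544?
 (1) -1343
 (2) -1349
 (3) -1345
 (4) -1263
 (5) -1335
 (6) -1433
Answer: 1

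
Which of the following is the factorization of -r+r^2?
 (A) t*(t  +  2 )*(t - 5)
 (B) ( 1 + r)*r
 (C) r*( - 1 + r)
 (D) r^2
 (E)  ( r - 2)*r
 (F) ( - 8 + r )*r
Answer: C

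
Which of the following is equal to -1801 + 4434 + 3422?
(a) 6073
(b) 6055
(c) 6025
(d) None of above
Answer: b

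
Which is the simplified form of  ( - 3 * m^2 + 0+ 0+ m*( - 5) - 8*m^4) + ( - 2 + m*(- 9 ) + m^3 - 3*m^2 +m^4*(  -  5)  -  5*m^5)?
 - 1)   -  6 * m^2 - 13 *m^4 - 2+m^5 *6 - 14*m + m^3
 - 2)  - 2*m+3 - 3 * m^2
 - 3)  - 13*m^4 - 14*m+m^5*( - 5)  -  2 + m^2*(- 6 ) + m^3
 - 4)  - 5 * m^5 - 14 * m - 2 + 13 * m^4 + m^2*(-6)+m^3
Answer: 3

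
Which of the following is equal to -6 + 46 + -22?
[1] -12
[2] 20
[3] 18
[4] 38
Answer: 3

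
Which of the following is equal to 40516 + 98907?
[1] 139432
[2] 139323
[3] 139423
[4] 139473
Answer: 3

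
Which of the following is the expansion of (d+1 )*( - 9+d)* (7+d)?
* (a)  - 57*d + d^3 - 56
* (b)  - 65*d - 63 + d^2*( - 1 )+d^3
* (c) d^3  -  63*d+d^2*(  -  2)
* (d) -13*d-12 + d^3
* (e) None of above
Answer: b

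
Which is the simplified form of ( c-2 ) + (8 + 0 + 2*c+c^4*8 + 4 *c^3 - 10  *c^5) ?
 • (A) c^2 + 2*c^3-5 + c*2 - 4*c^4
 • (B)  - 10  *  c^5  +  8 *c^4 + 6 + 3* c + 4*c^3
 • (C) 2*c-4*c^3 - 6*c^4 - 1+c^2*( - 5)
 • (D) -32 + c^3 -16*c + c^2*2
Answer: B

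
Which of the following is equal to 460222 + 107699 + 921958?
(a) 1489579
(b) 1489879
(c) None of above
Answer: b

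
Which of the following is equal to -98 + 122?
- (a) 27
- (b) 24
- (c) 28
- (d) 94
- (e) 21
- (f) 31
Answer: b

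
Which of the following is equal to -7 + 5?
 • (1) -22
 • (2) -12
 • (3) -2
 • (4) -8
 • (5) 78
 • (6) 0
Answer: 3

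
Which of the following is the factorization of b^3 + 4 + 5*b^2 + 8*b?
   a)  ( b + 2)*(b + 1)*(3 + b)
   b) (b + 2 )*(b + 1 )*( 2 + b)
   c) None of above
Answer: b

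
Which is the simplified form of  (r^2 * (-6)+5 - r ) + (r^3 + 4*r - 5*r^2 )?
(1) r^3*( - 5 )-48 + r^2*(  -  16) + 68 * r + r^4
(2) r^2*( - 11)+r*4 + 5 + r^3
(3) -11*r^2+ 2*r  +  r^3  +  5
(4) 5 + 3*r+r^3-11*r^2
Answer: 4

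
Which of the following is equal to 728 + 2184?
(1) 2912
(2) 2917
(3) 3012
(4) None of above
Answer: 1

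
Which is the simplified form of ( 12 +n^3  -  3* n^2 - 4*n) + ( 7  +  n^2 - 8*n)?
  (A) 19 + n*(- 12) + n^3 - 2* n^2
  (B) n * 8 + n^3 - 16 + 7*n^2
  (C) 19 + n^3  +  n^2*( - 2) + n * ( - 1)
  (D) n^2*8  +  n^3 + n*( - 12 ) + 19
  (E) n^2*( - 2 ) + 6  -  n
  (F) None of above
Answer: A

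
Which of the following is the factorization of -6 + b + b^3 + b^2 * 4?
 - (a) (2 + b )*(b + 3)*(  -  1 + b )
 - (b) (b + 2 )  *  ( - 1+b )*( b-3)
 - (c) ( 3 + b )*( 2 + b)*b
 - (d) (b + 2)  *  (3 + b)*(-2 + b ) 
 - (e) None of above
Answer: a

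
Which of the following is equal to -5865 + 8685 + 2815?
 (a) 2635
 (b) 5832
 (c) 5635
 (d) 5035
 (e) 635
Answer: c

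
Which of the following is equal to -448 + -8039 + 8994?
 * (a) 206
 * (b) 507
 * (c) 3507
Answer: b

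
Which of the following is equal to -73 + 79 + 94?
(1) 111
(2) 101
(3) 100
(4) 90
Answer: 3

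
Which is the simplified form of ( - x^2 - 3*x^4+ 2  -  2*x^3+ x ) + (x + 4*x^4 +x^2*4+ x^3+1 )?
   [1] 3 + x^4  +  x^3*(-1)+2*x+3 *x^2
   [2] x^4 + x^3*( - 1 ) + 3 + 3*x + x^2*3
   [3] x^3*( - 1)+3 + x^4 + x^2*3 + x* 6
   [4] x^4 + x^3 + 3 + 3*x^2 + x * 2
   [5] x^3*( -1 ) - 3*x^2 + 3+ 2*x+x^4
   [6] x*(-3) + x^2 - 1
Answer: 1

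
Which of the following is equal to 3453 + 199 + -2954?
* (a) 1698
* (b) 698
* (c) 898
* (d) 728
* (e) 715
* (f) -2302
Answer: b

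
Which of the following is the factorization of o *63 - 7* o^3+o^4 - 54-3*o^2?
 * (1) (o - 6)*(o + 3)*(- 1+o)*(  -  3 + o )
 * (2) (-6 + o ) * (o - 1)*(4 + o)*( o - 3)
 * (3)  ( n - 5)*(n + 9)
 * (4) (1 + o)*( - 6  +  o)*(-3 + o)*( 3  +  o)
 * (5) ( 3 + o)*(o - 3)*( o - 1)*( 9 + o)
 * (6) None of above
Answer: 1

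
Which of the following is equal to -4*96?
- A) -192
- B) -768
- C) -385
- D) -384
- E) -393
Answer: D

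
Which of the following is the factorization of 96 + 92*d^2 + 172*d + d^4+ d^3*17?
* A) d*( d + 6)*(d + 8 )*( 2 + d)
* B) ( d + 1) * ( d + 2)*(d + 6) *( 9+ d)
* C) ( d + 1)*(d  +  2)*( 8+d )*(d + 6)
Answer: C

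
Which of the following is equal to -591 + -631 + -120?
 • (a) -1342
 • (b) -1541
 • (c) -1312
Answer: a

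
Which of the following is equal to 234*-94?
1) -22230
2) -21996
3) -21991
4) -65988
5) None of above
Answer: 2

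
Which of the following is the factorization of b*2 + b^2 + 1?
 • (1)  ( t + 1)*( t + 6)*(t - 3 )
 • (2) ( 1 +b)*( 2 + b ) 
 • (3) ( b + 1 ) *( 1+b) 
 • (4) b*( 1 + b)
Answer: 3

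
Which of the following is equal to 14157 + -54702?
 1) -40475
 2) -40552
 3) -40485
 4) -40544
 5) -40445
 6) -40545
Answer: 6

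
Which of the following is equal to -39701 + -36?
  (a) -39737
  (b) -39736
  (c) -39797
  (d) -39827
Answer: a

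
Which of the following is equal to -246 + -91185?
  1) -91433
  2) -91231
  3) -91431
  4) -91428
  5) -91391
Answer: 3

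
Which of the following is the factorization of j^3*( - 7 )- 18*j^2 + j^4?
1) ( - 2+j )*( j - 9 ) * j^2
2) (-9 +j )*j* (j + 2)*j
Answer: 2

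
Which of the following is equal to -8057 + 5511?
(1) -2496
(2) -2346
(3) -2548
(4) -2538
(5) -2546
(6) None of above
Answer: 5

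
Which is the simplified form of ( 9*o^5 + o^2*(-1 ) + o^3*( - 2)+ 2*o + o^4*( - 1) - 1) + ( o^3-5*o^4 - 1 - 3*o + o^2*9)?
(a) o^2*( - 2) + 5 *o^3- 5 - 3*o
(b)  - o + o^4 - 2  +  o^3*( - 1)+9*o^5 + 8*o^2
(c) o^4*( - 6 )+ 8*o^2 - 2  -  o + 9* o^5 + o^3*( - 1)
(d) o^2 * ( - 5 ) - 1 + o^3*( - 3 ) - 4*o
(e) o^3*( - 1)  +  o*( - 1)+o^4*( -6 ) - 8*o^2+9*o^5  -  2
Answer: c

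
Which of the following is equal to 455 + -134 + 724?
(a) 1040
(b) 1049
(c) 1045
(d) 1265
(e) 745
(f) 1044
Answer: c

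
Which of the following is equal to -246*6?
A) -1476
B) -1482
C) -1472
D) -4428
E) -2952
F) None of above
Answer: A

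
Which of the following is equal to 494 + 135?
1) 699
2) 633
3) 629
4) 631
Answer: 3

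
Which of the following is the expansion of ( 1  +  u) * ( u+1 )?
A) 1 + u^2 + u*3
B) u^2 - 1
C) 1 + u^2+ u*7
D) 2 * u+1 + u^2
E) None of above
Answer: D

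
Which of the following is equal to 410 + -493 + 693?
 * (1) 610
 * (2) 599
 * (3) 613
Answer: 1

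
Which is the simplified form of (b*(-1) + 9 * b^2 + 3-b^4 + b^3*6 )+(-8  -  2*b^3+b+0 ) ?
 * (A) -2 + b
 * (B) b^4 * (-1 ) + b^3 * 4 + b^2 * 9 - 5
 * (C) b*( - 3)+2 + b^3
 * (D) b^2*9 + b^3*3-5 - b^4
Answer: B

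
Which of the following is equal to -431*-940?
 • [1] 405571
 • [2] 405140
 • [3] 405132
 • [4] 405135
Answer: 2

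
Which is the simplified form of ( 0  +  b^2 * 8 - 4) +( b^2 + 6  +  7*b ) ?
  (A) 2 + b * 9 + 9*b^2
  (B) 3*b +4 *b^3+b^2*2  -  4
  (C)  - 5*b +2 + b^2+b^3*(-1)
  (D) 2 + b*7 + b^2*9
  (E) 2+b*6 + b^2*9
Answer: D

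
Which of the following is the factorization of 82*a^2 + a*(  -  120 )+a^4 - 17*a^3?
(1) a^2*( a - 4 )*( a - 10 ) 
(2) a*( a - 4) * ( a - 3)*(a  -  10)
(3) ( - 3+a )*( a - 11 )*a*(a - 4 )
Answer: 2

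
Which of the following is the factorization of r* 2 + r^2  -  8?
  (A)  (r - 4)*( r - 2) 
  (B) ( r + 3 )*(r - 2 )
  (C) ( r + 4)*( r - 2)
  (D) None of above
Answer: C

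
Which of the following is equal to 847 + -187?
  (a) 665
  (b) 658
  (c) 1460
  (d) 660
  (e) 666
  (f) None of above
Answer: d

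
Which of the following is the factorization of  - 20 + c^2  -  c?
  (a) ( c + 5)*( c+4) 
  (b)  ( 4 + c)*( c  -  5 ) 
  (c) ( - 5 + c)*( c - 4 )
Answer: b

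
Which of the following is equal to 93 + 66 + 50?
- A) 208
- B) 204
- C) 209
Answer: C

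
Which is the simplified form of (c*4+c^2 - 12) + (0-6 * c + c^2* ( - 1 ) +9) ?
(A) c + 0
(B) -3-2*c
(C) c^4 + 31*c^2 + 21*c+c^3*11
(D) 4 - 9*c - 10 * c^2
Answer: B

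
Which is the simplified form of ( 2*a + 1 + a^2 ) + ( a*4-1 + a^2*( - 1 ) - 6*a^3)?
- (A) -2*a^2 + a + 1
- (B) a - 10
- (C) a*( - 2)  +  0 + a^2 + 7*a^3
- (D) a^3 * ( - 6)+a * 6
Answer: D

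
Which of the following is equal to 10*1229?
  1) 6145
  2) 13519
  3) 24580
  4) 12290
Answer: 4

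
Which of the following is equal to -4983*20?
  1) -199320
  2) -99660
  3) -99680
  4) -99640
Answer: 2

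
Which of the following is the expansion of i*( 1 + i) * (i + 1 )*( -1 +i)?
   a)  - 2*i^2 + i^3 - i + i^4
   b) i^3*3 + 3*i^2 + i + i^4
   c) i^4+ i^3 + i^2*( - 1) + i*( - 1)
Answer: c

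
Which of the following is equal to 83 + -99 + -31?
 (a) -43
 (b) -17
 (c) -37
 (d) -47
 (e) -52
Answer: d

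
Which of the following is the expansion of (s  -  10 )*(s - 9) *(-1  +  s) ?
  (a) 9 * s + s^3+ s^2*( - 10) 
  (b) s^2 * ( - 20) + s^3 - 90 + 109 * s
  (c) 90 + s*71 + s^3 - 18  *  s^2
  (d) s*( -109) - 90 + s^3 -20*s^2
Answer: b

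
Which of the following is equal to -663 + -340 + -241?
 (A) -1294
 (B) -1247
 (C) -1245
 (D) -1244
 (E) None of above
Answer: D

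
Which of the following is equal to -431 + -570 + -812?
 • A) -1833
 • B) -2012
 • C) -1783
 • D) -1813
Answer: D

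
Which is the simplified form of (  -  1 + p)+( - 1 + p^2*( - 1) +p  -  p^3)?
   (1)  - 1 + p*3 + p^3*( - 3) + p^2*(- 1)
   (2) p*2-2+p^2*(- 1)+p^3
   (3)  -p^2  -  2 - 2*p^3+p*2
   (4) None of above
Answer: 4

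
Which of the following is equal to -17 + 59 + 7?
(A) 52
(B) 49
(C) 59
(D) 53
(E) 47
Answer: B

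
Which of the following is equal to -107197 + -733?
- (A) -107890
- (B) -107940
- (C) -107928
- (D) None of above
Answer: D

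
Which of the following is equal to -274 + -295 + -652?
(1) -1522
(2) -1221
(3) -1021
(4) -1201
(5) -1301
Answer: 2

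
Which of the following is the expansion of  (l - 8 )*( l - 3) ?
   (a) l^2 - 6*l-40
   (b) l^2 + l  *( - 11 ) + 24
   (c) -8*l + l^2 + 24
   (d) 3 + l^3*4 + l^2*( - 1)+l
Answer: b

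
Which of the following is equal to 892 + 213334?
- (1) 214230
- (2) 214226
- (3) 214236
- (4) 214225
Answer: 2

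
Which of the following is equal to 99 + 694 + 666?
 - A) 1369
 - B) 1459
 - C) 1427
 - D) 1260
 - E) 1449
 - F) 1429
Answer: B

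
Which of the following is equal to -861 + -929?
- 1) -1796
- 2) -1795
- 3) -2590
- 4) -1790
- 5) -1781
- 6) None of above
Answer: 4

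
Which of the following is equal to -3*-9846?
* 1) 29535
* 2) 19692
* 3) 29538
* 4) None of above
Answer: 3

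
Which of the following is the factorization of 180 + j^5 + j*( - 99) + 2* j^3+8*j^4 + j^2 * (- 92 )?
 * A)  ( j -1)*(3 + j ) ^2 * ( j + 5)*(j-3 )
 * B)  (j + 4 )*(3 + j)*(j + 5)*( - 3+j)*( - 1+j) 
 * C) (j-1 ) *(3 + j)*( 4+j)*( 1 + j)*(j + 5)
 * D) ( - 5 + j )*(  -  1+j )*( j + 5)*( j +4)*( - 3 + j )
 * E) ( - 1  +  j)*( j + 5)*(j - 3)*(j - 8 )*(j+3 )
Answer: B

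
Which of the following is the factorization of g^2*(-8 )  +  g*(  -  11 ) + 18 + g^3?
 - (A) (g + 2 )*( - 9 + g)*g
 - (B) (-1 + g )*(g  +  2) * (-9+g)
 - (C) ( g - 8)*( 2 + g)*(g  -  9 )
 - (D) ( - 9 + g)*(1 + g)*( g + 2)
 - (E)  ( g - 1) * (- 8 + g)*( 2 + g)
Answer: B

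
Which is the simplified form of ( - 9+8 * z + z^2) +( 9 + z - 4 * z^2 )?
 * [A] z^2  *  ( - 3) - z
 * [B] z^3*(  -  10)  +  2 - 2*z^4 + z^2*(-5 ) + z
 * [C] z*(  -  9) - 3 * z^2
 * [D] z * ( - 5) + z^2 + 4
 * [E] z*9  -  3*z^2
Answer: E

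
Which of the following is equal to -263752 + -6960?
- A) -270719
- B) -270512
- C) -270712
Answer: C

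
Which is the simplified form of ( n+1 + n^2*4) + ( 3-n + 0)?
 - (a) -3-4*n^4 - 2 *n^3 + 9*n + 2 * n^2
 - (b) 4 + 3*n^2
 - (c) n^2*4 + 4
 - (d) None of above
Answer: c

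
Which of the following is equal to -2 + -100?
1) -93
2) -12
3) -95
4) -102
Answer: 4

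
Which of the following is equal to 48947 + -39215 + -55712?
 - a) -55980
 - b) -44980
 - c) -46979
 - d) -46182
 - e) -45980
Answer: e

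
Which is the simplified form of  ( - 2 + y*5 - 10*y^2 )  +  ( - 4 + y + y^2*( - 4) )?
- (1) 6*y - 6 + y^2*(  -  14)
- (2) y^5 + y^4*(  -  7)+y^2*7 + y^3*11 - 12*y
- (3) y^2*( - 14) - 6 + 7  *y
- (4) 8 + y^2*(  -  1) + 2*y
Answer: 1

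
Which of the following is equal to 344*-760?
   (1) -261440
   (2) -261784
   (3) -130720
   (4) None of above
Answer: 1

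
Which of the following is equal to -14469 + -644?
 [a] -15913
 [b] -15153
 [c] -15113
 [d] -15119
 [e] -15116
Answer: c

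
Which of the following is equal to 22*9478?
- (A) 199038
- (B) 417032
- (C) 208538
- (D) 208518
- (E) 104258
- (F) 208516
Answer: F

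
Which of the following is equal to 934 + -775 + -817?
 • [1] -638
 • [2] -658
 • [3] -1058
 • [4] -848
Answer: 2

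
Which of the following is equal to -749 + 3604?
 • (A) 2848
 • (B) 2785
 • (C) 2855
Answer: C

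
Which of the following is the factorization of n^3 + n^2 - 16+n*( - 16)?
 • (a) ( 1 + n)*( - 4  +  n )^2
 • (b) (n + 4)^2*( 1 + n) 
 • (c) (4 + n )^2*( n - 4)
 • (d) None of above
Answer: d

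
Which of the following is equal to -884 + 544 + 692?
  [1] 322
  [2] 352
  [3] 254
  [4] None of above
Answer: 2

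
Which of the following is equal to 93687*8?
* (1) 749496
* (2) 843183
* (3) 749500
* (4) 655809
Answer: 1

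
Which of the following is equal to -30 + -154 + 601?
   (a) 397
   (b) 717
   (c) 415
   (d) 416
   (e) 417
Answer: e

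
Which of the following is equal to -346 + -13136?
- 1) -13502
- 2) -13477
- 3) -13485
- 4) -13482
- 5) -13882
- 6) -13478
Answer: 4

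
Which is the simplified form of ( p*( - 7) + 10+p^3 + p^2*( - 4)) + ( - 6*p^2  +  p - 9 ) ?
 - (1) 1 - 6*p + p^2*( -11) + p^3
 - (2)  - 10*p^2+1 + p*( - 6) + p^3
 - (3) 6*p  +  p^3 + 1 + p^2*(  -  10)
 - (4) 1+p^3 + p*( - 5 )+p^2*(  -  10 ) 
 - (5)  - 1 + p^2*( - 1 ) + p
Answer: 2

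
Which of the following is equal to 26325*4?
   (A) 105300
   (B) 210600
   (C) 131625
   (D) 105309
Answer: A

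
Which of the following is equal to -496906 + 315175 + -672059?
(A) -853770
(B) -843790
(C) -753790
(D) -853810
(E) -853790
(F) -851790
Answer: E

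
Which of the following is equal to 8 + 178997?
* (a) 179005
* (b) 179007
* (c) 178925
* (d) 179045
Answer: a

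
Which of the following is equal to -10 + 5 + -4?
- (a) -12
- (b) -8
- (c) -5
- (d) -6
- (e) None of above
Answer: e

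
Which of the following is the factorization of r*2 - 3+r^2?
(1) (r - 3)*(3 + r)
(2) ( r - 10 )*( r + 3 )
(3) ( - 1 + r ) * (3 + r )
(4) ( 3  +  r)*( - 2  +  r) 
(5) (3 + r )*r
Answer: 3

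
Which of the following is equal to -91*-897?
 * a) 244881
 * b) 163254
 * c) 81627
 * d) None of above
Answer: c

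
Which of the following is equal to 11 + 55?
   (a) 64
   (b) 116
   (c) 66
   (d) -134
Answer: c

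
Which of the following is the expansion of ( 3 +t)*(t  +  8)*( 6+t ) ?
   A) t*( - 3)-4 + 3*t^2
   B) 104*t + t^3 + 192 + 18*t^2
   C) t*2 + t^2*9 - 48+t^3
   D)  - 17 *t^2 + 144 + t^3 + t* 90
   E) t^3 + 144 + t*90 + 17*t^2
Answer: E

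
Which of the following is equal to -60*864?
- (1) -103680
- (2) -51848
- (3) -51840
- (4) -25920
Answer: 3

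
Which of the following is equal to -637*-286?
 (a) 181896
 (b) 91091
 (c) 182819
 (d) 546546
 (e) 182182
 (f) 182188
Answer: e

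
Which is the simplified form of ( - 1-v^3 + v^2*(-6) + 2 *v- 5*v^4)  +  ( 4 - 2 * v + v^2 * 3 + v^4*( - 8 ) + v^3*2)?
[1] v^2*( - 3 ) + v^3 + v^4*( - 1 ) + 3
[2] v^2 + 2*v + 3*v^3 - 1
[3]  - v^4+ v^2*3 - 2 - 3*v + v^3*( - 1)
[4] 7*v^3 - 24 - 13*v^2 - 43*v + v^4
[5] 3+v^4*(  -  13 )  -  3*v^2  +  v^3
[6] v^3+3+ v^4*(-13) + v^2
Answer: 5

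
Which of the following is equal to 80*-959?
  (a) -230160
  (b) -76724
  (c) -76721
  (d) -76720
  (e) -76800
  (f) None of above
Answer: d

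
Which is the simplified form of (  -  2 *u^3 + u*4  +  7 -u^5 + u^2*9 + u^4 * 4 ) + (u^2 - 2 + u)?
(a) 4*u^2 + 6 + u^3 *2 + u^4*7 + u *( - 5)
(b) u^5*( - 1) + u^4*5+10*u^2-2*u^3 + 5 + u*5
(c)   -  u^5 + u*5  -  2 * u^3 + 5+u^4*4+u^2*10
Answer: c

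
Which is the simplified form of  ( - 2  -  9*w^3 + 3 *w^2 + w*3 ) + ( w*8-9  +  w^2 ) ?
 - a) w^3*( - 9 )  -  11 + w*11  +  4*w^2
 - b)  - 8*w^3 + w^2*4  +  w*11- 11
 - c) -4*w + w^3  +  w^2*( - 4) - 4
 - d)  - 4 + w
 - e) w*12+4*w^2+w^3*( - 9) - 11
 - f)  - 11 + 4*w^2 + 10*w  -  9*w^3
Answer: a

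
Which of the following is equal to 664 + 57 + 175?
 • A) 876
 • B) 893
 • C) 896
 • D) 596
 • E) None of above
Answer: C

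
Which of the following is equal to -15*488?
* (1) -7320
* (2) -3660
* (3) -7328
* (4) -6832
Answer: 1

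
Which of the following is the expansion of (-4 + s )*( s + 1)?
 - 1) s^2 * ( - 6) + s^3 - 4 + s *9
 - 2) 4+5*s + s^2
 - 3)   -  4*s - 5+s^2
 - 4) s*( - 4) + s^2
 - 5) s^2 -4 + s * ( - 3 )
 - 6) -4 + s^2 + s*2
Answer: 5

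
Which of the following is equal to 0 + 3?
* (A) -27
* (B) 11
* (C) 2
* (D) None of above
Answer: D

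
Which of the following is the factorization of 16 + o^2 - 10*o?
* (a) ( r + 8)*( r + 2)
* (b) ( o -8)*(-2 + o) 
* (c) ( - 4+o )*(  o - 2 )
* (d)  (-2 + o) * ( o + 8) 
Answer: b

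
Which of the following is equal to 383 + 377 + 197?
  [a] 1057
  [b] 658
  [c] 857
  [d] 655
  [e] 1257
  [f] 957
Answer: f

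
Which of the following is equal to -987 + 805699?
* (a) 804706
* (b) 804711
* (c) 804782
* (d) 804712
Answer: d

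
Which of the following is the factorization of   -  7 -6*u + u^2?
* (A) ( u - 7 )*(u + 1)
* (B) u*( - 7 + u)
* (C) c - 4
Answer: A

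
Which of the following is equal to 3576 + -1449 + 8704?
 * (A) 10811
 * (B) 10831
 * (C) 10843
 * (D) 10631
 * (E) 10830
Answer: B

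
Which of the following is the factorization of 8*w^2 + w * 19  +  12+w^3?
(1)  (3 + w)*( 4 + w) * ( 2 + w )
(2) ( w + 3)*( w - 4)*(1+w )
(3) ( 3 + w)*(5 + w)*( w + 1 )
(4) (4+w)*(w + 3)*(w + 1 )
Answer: 4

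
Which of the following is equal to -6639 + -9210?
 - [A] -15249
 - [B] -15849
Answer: B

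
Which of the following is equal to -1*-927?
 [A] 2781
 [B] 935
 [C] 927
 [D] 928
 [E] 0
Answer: C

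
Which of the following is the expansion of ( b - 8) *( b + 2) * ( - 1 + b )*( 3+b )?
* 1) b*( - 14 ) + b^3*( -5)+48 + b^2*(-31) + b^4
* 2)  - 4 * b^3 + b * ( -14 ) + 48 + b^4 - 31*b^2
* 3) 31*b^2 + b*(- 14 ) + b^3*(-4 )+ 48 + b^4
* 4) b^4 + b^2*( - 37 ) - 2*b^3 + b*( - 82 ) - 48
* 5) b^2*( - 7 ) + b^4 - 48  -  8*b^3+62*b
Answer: 2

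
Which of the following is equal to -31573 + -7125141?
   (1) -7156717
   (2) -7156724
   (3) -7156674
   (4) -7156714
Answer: 4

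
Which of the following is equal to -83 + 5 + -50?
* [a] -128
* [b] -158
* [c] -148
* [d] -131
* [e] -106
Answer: a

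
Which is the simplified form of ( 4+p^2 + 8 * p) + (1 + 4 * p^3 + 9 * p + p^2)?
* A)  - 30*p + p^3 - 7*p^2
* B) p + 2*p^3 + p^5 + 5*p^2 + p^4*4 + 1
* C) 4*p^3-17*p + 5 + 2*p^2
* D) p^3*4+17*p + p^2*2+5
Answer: D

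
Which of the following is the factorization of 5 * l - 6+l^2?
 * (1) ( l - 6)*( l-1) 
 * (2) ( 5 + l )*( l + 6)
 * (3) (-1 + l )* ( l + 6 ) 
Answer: 3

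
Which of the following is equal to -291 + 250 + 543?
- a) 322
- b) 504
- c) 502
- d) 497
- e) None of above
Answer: c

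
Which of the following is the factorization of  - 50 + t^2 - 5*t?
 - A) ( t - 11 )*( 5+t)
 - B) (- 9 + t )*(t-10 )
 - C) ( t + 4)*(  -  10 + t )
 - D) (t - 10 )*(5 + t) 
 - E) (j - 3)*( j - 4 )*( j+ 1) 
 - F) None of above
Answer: D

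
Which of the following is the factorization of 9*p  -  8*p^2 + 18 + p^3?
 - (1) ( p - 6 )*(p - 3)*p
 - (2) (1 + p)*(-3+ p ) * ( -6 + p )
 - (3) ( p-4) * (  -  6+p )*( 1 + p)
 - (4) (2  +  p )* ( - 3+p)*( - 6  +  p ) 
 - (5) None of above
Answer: 2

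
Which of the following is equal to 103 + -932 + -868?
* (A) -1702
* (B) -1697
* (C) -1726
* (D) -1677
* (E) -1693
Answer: B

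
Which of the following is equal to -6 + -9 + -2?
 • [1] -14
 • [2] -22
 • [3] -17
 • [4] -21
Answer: 3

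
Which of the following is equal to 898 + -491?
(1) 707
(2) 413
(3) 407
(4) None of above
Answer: 3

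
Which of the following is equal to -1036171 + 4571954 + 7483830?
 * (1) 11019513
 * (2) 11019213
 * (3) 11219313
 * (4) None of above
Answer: 4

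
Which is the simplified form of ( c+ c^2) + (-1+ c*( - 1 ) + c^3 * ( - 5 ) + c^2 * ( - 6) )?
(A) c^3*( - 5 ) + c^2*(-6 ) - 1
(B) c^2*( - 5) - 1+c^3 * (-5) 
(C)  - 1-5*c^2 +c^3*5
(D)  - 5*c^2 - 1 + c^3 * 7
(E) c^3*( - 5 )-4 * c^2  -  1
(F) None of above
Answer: B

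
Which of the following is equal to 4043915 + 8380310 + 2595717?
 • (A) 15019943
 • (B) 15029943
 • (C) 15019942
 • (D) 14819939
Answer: C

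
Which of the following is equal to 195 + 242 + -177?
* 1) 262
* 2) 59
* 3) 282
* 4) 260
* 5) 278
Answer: 4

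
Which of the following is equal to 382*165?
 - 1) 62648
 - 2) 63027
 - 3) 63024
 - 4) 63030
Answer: 4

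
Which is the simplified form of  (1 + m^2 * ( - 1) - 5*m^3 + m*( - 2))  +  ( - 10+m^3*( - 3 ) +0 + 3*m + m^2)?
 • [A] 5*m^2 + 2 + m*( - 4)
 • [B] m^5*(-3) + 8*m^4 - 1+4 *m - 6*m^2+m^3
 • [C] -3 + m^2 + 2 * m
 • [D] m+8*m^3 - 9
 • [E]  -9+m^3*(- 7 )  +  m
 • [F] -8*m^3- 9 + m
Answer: F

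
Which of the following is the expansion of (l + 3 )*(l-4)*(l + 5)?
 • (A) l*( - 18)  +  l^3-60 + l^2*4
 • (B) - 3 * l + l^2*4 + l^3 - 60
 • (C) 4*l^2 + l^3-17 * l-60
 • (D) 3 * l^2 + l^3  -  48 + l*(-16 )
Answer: C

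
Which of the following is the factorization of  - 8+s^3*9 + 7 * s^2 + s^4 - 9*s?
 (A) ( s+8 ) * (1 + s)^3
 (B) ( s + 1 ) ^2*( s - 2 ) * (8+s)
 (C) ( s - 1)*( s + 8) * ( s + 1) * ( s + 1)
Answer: C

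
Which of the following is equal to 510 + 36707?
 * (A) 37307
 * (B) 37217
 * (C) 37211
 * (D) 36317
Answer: B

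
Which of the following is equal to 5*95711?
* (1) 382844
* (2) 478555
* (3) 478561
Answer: 2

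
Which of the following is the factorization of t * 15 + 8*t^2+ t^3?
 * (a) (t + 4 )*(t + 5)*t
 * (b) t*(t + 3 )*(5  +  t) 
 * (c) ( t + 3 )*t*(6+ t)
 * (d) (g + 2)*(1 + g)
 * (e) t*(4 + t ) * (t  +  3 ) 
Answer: b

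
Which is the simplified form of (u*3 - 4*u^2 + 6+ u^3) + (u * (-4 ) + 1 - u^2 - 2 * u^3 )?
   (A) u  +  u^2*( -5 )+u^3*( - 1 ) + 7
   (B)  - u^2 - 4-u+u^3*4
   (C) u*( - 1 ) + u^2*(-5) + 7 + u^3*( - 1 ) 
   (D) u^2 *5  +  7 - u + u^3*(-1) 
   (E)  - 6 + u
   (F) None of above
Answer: C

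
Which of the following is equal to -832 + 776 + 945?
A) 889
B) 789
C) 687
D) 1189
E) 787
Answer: A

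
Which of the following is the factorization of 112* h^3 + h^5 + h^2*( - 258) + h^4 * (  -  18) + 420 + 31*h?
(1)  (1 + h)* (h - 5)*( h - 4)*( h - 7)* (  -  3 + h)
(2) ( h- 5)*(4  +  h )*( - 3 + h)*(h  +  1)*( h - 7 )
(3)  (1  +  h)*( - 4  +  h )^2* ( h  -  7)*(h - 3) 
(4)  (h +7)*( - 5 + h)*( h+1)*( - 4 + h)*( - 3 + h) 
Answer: 1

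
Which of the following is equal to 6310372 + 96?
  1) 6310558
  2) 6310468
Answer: 2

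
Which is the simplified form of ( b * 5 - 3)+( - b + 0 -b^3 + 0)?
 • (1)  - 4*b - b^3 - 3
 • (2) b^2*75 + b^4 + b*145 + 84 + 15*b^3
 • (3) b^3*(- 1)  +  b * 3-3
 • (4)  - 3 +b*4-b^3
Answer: 4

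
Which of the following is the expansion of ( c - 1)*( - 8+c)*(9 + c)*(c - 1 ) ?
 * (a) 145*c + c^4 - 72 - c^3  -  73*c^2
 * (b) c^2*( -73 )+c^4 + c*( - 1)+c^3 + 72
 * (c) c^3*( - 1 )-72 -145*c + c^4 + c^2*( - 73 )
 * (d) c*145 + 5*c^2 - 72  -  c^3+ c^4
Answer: a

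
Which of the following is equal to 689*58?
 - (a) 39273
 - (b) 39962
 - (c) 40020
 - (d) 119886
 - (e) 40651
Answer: b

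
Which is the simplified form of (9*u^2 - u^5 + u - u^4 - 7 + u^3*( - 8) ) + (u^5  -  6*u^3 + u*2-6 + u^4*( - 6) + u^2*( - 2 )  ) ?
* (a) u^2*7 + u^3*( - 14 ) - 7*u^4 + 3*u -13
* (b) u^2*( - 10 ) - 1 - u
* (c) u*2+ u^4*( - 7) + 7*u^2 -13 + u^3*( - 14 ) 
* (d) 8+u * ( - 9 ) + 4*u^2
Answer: a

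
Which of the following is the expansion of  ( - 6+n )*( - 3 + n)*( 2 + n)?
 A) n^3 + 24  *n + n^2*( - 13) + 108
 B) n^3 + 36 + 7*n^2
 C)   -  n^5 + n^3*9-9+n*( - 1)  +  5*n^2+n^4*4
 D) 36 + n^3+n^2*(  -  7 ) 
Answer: D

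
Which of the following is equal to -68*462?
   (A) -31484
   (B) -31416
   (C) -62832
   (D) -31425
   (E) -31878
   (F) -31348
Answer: B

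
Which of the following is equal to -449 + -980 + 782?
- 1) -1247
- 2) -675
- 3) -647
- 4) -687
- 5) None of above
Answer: 3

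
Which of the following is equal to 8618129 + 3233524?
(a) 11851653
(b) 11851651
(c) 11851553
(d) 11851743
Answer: a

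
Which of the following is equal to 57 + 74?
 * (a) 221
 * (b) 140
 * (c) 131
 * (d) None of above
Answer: c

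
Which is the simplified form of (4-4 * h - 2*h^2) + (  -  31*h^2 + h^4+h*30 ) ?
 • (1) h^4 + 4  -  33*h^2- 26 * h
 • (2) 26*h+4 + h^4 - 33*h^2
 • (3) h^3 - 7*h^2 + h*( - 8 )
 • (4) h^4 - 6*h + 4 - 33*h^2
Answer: 2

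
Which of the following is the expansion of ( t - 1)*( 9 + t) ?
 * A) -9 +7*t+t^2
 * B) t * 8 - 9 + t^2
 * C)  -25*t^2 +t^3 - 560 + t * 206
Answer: B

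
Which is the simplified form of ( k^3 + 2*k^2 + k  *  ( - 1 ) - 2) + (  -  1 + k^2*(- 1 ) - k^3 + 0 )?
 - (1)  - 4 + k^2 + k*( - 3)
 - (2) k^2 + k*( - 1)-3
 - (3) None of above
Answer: 2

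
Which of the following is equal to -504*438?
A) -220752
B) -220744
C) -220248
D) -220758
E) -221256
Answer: A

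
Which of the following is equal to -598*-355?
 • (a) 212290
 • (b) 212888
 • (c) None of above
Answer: a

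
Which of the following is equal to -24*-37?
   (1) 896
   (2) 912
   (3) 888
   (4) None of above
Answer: 3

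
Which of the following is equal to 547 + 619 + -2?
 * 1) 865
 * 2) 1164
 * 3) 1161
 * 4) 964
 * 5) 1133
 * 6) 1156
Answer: 2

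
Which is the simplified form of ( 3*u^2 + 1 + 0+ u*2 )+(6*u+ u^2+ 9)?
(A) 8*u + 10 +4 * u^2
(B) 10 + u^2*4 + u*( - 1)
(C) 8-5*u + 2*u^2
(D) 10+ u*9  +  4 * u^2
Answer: A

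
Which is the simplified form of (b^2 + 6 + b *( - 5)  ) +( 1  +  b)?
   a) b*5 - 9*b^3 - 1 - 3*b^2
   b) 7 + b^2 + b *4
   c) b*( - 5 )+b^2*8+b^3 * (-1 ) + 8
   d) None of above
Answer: d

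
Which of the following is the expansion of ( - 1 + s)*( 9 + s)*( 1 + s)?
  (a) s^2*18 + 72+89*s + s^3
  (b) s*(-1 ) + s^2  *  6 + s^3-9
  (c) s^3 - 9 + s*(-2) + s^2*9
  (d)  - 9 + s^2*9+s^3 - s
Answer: d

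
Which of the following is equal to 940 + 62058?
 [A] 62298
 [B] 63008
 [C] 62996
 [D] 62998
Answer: D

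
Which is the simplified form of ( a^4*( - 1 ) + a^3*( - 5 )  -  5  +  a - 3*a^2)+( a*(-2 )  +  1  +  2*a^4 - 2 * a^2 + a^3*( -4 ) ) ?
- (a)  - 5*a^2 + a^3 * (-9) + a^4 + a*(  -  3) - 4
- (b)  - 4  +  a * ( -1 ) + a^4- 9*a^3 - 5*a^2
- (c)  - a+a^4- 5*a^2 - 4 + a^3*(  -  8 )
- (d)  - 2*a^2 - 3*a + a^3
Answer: b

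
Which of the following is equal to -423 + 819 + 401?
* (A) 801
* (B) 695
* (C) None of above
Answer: C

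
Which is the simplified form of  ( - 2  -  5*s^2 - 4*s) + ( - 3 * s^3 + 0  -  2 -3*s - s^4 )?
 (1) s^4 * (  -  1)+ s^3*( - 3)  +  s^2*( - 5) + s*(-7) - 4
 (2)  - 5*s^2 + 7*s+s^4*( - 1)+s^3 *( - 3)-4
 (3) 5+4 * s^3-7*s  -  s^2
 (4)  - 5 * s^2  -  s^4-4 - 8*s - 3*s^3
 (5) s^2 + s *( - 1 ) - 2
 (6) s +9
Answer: 1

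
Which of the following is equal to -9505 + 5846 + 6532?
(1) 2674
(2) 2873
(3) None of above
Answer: 2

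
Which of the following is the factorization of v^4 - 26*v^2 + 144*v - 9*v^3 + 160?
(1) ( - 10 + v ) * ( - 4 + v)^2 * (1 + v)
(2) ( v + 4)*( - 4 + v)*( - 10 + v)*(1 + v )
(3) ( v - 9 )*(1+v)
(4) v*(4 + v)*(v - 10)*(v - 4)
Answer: 2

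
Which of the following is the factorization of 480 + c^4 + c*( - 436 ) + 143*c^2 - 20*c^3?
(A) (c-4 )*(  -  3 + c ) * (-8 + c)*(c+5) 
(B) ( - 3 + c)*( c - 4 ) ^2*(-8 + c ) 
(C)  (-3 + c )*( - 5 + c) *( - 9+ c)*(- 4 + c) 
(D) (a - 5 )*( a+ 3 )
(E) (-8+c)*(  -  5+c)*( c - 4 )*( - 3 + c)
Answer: E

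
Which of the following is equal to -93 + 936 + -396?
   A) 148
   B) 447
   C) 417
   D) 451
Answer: B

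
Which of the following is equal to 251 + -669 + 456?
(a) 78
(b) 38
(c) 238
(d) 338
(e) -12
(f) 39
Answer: b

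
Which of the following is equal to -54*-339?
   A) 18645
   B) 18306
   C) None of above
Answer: B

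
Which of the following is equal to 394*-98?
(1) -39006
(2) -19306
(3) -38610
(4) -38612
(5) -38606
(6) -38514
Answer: 4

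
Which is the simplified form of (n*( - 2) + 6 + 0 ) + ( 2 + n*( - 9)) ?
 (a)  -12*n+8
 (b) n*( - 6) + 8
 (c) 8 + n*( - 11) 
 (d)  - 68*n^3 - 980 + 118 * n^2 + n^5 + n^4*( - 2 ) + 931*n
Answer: c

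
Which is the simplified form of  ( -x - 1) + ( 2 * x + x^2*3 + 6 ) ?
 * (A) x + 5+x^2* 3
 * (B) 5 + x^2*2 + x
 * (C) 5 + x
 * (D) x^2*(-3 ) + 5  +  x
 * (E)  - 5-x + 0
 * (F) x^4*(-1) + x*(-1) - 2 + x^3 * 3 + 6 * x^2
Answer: A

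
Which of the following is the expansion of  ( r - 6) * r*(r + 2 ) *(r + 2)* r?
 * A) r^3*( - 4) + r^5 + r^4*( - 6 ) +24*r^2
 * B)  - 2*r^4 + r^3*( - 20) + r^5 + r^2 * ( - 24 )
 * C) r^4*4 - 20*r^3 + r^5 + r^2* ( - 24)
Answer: B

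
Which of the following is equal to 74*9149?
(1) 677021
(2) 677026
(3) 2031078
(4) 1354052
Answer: 2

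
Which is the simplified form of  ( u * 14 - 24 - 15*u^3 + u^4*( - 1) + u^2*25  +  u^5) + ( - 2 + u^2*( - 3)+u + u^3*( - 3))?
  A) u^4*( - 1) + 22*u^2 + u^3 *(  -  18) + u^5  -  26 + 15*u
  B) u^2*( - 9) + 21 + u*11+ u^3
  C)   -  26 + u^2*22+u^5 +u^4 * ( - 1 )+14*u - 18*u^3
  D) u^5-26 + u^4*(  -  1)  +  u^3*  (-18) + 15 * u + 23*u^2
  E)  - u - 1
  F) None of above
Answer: A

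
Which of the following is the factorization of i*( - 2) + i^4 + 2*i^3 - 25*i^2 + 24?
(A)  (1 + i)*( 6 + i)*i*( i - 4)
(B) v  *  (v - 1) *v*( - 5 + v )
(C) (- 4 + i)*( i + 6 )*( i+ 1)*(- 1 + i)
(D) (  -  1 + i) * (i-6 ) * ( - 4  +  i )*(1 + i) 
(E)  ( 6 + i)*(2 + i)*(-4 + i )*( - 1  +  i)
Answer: C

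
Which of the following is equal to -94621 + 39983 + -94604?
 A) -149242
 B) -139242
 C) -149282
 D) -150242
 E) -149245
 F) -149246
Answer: A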